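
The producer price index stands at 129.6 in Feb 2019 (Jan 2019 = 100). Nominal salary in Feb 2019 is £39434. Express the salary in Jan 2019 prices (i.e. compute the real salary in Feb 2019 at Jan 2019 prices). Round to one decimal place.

30427.5

Real = Nominal ÷ (Index/100) = 39434 ÷ (129.6/100)
     = 39434 ÷ 1.296 = 30427.4691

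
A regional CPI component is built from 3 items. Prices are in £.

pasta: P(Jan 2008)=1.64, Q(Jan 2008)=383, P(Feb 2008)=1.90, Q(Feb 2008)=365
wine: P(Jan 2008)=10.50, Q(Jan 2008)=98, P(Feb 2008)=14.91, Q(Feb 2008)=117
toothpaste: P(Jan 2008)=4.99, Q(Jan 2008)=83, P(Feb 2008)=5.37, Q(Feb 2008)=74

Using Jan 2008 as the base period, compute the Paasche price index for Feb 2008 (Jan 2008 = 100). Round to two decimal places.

Paasche price index uses current-period quantities as weights.
ΣP(Feb 2008)·Q(Feb 2008) = 1.90×365 + 14.91×117 + 5.37×74 = 693.5 + 1744.47 + 397.38 = 2835.35
ΣP(Jan 2008)·Q(Feb 2008) = 1.64×365 + 10.50×117 + 4.99×74 = 598.6 + 1228.5 + 369.26 = 2196.36
Index = 2835.35 / 2196.36 × 100 = 129.0931

129.09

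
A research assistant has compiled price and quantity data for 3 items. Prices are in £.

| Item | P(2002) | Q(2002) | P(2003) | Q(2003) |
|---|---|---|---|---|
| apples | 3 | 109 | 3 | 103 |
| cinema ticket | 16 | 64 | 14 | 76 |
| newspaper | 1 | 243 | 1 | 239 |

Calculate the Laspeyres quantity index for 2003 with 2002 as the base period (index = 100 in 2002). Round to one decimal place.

110.7

Laspeyres quantity index uses base-period prices as weights.
ΣP(2002)·Q(2003) = 3×103 + 16×76 + 1×239 = 309 + 1216 + 239 = 1764
ΣP(2002)·Q(2002) = 3×109 + 16×64 + 1×243 = 327 + 1024 + 243 = 1594
Index = 1764 / 1594 × 100 = 110.6650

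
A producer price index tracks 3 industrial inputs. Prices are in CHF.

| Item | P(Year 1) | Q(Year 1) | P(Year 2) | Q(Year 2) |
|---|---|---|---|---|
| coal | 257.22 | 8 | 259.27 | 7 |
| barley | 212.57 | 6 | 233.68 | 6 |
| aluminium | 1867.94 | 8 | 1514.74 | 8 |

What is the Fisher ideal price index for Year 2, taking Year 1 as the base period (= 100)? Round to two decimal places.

85.21

Laspeyres component (base-period weights):
ΣP(Year 2)Q(Year 1) = 259.27×8 + 233.68×6 + 1514.74×8 = 2074.16 + 1402.08 + 12117.92 = 15594.16
ΣP(Year 1)Q(Year 1) = 257.22×8 + 212.57×6 + 1867.94×8 = 2057.76 + 1275.42 + 14943.52 = 18276.7
L = 15594.16 / 18276.7 × 100 = 85.3226
Paasche component (current-period weights):
ΣP(Year 2)Q(Year 2) = 259.27×7 + 233.68×6 + 1514.74×8 = 1814.89 + 1402.08 + 12117.92 = 15334.89
ΣP(Year 1)Q(Year 2) = 257.22×7 + 212.57×6 + 1867.94×8 = 1800.54 + 1275.42 + 14943.52 = 18019.48
P = 15334.89 / 18019.48 × 100 = 85.1017
Fisher = √(L × P) = √(85.3226 × 85.1017) = 85.2121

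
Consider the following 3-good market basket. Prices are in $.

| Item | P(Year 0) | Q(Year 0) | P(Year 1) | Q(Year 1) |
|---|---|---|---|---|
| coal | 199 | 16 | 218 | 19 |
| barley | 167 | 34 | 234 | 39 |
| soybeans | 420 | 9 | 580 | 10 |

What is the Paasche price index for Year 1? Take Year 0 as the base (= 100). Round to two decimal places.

131.56

Paasche price index uses current-period quantities as weights.
ΣP(Year 1)·Q(Year 1) = 218×19 + 234×39 + 580×10 = 4142 + 9126 + 5800 = 19068
ΣP(Year 0)·Q(Year 1) = 199×19 + 167×39 + 420×10 = 3781 + 6513 + 4200 = 14494
Index = 19068 / 14494 × 100 = 131.5579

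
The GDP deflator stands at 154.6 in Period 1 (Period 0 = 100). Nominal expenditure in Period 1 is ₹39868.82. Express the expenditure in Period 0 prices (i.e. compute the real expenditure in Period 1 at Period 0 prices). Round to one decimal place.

25788.4

Real = Nominal ÷ (Index/100) = 39868.82 ÷ (154.6/100)
     = 39868.82 ÷ 1.546 = 25788.3700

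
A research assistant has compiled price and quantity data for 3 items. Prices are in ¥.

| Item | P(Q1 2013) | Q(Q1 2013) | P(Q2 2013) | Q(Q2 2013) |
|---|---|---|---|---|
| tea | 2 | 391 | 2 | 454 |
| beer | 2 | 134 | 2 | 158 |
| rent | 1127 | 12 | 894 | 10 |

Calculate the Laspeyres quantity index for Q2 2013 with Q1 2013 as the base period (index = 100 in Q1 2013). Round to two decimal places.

85.73

Laspeyres quantity index uses base-period prices as weights.
ΣP(Q1 2013)·Q(Q2 2013) = 2×454 + 2×158 + 1127×10 = 908 + 316 + 11270 = 12494
ΣP(Q1 2013)·Q(Q1 2013) = 2×391 + 2×134 + 1127×12 = 782 + 268 + 13524 = 14574
Index = 12494 / 14574 × 100 = 85.7280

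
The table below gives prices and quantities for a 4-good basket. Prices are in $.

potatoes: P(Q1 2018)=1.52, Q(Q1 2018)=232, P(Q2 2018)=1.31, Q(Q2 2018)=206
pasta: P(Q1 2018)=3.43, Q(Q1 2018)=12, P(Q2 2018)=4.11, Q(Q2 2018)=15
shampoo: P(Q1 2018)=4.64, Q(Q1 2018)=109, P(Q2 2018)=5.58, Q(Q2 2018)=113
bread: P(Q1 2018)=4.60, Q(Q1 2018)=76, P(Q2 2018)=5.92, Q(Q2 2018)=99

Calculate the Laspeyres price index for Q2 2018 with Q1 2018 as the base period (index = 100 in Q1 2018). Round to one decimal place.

113.0

Laspeyres price index uses base-period quantities as weights.
ΣP(Q2 2018)·Q(Q1 2018) = 1.31×232 + 4.11×12 + 5.58×109 + 5.92×76 = 303.92 + 49.32 + 608.22 + 449.92 = 1411.38
ΣP(Q1 2018)·Q(Q1 2018) = 1.52×232 + 3.43×12 + 4.64×109 + 4.60×76 = 352.64 + 41.16 + 505.76 + 349.6 = 1249.16
Index = 1411.38 / 1249.16 × 100 = 112.9863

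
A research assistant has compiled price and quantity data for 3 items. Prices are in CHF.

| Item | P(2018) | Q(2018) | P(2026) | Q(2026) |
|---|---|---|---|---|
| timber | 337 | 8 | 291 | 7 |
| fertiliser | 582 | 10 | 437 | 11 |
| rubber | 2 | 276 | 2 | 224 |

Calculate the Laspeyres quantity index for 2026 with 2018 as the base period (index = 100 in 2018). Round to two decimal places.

101.55

Laspeyres quantity index uses base-period prices as weights.
ΣP(2018)·Q(2026) = 337×7 + 582×11 + 2×224 = 2359 + 6402 + 448 = 9209
ΣP(2018)·Q(2018) = 337×8 + 582×10 + 2×276 = 2696 + 5820 + 552 = 9068
Index = 9209 / 9068 × 100 = 101.5549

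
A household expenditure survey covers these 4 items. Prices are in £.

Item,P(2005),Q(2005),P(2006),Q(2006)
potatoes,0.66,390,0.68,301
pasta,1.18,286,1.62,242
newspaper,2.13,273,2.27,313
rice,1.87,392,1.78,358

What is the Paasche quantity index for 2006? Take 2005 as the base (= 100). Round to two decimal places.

Paasche quantity index uses current-period prices as weights.
ΣP(2006)·Q(2006) = 0.68×301 + 1.62×242 + 2.27×313 + 1.78×358 = 204.68 + 392.04 + 710.51 + 637.24 = 1944.47
ΣP(2006)·Q(2005) = 0.68×390 + 1.62×286 + 2.27×273 + 1.78×392 = 265.2 + 463.32 + 619.71 + 697.76 = 2045.99
Index = 1944.47 / 2045.99 × 100 = 95.0381

95.04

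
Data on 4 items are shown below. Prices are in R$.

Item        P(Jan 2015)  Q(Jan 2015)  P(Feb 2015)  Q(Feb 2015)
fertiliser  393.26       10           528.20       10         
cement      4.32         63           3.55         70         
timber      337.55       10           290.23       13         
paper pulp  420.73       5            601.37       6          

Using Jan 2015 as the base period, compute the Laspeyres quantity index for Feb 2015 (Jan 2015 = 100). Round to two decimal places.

Laspeyres quantity index uses base-period prices as weights.
ΣP(Jan 2015)·Q(Feb 2015) = 393.26×10 + 4.32×70 + 337.55×13 + 420.73×6 = 3932.6 + 302.4 + 4388.15 + 2524.38 = 11147.53
ΣP(Jan 2015)·Q(Jan 2015) = 393.26×10 + 4.32×63 + 337.55×10 + 420.73×5 = 3932.6 + 272.16 + 3375.5 + 2103.65 = 9683.91
Index = 11147.53 / 9683.91 × 100 = 115.1139

115.11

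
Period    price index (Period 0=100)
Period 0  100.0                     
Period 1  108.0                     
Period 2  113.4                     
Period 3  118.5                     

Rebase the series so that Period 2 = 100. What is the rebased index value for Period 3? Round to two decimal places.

Rebased(Period 3) = 118.5 / 113.4 × 100 = 104.4974

104.50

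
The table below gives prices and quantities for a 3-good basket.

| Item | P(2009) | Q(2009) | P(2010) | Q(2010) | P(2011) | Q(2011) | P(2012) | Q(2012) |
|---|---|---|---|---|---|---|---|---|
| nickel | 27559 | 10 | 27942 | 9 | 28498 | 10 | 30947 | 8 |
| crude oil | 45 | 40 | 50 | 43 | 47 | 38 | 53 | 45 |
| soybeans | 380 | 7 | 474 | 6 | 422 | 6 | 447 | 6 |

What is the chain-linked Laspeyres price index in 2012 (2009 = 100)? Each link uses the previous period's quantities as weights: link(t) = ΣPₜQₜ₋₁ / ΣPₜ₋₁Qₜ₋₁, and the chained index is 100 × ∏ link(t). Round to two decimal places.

Link 2009→2010:
ΣP(2010)Q(2009) = 27942×10 + 50×40 + 474×7 = 279420 + 2000 + 3318 = 284738
ΣP(2009)Q(2009) = 27559×10 + 45×40 + 380×7 = 275590 + 1800 + 2660 = 280050
link = 284738/280050 = 1.016740
Link 2010→2011:
ΣP(2011)Q(2010) = 28498×9 + 47×43 + 422×6 = 256482 + 2021 + 2532 = 261035
ΣP(2010)Q(2010) = 27942×9 + 50×43 + 474×6 = 251478 + 2150 + 2844 = 256472
link = 261035/256472 = 1.017791
Link 2011→2012:
ΣP(2012)Q(2011) = 30947×10 + 53×38 + 447×6 = 309470 + 2014 + 2682 = 314166
ΣP(2011)Q(2011) = 28498×10 + 47×38 + 422×6 = 284980 + 1786 + 2532 = 289298
link = 314166/289298 = 1.085960
Chained index = 100 × 1.016740 × 1.017791 × 1.085960 = 112.3783

112.38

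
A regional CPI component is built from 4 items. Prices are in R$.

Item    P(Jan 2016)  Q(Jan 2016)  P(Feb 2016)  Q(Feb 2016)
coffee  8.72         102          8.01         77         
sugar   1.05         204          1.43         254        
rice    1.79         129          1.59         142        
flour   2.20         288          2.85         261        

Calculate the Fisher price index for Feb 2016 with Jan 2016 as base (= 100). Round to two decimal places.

109.41

Laspeyres component (base-period weights):
ΣP(Feb 2016)Q(Jan 2016) = 8.01×102 + 1.43×204 + 1.59×129 + 2.85×288 = 817.02 + 291.72 + 205.11 + 820.8 = 2134.65
ΣP(Jan 2016)Q(Jan 2016) = 8.72×102 + 1.05×204 + 1.79×129 + 2.20×288 = 889.44 + 214.2 + 230.91 + 633.6 = 1968.15
L = 2134.65 / 1968.15 × 100 = 108.4597
Paasche component (current-period weights):
ΣP(Feb 2016)Q(Feb 2016) = 8.01×77 + 1.43×254 + 1.59×142 + 2.85×261 = 616.77 + 363.22 + 225.78 + 743.85 = 1949.62
ΣP(Jan 2016)Q(Feb 2016) = 8.72×77 + 1.05×254 + 1.79×142 + 2.20×261 = 671.44 + 266.7 + 254.18 + 574.2 = 1766.52
P = 1949.62 / 1766.52 × 100 = 110.3650
Fisher = √(L × P) = √(108.4597 × 110.3650) = 109.4082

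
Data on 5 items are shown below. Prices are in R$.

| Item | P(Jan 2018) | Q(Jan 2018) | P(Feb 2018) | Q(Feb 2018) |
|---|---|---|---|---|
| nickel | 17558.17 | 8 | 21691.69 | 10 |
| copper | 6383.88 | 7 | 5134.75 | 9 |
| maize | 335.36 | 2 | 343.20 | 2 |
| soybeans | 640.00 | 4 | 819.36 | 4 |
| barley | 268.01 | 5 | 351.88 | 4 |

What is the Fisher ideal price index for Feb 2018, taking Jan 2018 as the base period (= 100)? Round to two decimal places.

Laspeyres component (base-period weights):
ΣP(Feb 2018)Q(Jan 2018) = 21691.69×8 + 5134.75×7 + 343.20×2 + 819.36×4 + 351.88×5 = 173533.52 + 35943.25 + 686.4 + 3277.44 + 1759.4 = 215200.01
ΣP(Jan 2018)Q(Jan 2018) = 17558.17×8 + 6383.88×7 + 335.36×2 + 640.00×4 + 268.01×5 = 140465.36 + 44687.16 + 670.72 + 2560 + 1340.05 = 189723.29
L = 215200.01 / 189723.29 × 100 = 113.4284
Paasche component (current-period weights):
ΣP(Feb 2018)Q(Feb 2018) = 21691.69×10 + 5134.75×9 + 343.20×2 + 819.36×4 + 351.88×4 = 216916.9 + 46212.75 + 686.4 + 3277.44 + 1407.52 = 268501.01
ΣP(Jan 2018)Q(Feb 2018) = 17558.17×10 + 6383.88×9 + 335.36×2 + 640.00×4 + 268.01×4 = 175581.7 + 57454.92 + 670.72 + 2560 + 1072.04 = 237339.38
P = 268501.01 / 237339.38 × 100 = 113.1296
Fisher = √(L × P) = √(113.4284 × 113.1296) = 113.2789

113.28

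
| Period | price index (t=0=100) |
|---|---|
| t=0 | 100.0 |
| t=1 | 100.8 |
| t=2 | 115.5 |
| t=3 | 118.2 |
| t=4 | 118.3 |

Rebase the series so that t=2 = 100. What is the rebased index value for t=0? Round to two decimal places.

Rebased(t=0) = 100.0 / 115.5 × 100 = 86.5801

86.58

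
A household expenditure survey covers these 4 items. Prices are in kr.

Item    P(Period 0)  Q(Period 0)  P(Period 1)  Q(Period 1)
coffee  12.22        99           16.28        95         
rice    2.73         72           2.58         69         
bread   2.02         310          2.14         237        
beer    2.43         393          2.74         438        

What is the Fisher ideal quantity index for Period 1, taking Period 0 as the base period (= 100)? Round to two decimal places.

96.91

Laspeyres component (base-period weights):
ΣP(Period 0)Q(Period 1) = 12.22×95 + 2.73×69 + 2.02×237 + 2.43×438 = 1160.9 + 188.37 + 478.74 + 1064.34 = 2892.35
ΣP(Period 0)Q(Period 0) = 12.22×99 + 2.73×72 + 2.02×310 + 2.43×393 = 1209.78 + 196.56 + 626.2 + 954.99 = 2987.53
L = 2892.35 / 2987.53 × 100 = 96.8141
Paasche component (current-period weights):
ΣP(Period 1)Q(Period 1) = 16.28×95 + 2.58×69 + 2.14×237 + 2.74×438 = 1546.6 + 178.02 + 507.18 + 1200.12 = 3431.92
ΣP(Period 1)Q(Period 0) = 16.28×99 + 2.58×72 + 2.14×310 + 2.74×393 = 1611.72 + 185.76 + 663.4 + 1076.82 = 3537.7
P = 3431.92 / 3537.7 × 100 = 97.0099
Fisher = √(L × P) = √(96.8141 × 97.0099) = 96.9120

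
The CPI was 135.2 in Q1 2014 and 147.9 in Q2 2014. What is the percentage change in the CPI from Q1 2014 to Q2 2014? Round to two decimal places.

Change = (147.9 − 135.2) / 135.2 × 100
       = 12.7 / 135.2 × 100 = 9.3935%

9.39%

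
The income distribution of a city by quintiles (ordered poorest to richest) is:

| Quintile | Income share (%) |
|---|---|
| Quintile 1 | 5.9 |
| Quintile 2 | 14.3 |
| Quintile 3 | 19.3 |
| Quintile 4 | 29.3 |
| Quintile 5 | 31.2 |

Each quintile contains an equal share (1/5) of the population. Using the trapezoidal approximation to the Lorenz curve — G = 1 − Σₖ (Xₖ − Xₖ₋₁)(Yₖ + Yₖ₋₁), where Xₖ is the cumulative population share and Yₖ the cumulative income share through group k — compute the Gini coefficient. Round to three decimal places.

Cumulative income shares Yₖ: 0.0590, 0.2020, 0.3950, 0.6880, 1.0000
Σ (Xₖ−Xₖ₋₁)(Yₖ+Yₖ₋₁) = (1/5)(0.0590+0.0000) + (1/5)(0.2020+0.0590) + (1/5)(0.3950+0.2020) + (1/5)(0.6880+0.3950) + (1/5)(1.0000+0.6880)
  = 0.0118 + 0.0522 + 0.1194 + 0.2166 + 0.3376 = 0.7376
G = 1 − 0.7376 = 0.2624

0.262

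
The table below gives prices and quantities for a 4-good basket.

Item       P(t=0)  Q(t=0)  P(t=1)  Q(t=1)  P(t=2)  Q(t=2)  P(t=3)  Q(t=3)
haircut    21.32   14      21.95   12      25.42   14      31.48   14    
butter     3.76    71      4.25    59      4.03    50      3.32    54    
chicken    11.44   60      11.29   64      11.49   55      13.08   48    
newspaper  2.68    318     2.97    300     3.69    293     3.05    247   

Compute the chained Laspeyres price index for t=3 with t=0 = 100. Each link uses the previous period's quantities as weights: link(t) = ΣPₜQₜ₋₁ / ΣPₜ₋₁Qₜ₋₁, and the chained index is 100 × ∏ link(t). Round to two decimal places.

116.20

Link t=0→t=1:
ΣP(t=1)Q(t=0) = 21.95×14 + 4.25×71 + 11.29×60 + 2.97×318 = 307.3 + 301.75 + 677.4 + 944.46 = 2230.91
ΣP(t=0)Q(t=0) = 21.32×14 + 3.76×71 + 11.44×60 + 2.68×318 = 298.48 + 266.96 + 686.4 + 852.24 = 2104.08
link = 2230.91/2104.08 = 1.060278
Link t=1→t=2:
ΣP(t=2)Q(t=1) = 25.42×12 + 4.03×59 + 11.49×64 + 3.69×300 = 305.04 + 237.77 + 735.36 + 1107 = 2385.17
ΣP(t=1)Q(t=1) = 21.95×12 + 4.25×59 + 11.29×64 + 2.97×300 = 263.4 + 250.75 + 722.56 + 891 = 2127.71
link = 2385.17/2127.71 = 1.121003
Link t=2→t=3:
ΣP(t=3)Q(t=2) = 31.48×14 + 3.32×50 + 13.08×55 + 3.05×293 = 440.72 + 166 + 719.4 + 893.65 = 2219.77
ΣP(t=2)Q(t=2) = 25.42×14 + 4.03×50 + 11.49×55 + 3.69×293 = 355.88 + 201.5 + 631.95 + 1081.17 = 2270.5
link = 2219.77/2270.5 = 0.977657
Chained index = 100 × 1.060278 × 1.121003 × 0.977657 = 116.2019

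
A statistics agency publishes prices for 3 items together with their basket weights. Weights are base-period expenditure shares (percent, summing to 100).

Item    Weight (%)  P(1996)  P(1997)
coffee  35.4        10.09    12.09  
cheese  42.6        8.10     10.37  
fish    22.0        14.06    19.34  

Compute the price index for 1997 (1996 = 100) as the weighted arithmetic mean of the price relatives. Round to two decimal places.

coffee: 35.4 × (12.09/10.09) = 35.4 × 1.198216 = 42.4168
cheese: 42.6 × (10.37/8.10) = 42.6 × 1.280247 = 54.5385
fish: 22.0 × (19.34/14.06) = 22.0 × 1.375533 = 30.2617
Index = Σ wᵢ·(p₁ᵢ/p₀ᵢ) = 42.4168 + 54.5385 + 30.2617 = 127.2171

127.22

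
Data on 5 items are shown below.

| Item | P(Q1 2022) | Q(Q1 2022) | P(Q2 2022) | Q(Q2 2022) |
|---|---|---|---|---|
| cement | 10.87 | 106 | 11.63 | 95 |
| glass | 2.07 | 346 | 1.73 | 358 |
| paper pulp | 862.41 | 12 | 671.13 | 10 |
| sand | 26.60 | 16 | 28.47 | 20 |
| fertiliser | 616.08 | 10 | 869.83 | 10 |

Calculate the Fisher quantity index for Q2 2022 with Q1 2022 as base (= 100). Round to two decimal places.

91.93

Laspeyres component (base-period weights):
ΣP(Q1 2022)Q(Q2 2022) = 10.87×95 + 2.07×358 + 862.41×10 + 26.60×20 + 616.08×10 = 1032.65 + 741.06 + 8624.1 + 532 + 6160.8 = 17090.61
ΣP(Q1 2022)Q(Q1 2022) = 10.87×106 + 2.07×346 + 862.41×12 + 26.60×16 + 616.08×10 = 1152.22 + 716.22 + 10348.92 + 425.6 + 6160.8 = 18803.76
L = 17090.61 / 18803.76 × 100 = 90.8893
Paasche component (current-period weights):
ΣP(Q2 2022)Q(Q2 2022) = 11.63×95 + 1.73×358 + 671.13×10 + 28.47×20 + 869.83×10 = 1104.85 + 619.34 + 6711.3 + 569.4 + 8698.3 = 17703.19
ΣP(Q2 2022)Q(Q1 2022) = 11.63×106 + 1.73×346 + 671.13×12 + 28.47×16 + 869.83×10 = 1232.78 + 598.58 + 8053.56 + 455.52 + 8698.3 = 19038.74
P = 17703.19 / 19038.74 × 100 = 92.9851
Fisher = √(L × P) = √(90.8893 × 92.9851) = 91.9312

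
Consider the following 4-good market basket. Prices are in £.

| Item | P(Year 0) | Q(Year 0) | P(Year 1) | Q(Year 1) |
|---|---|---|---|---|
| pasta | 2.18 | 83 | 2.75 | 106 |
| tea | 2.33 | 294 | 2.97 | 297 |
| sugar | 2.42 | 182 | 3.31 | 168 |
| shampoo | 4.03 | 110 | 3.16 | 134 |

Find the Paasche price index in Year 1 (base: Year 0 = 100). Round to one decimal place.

115.2

Paasche price index uses current-period quantities as weights.
ΣP(Year 1)·Q(Year 1) = 2.75×106 + 2.97×297 + 3.31×168 + 3.16×134 = 291.5 + 882.09 + 556.08 + 423.44 = 2153.11
ΣP(Year 0)·Q(Year 1) = 2.18×106 + 2.33×297 + 2.42×168 + 4.03×134 = 231.08 + 692.01 + 406.56 + 540.02 = 1869.67
Index = 2153.11 / 1869.67 × 100 = 115.1599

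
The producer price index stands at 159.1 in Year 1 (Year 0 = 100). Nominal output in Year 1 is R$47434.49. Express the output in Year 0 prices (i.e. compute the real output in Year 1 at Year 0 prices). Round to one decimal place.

29814.3

Real = Nominal ÷ (Index/100) = 47434.49 ÷ (159.1/100)
     = 47434.49 ÷ 1.591 = 29814.2615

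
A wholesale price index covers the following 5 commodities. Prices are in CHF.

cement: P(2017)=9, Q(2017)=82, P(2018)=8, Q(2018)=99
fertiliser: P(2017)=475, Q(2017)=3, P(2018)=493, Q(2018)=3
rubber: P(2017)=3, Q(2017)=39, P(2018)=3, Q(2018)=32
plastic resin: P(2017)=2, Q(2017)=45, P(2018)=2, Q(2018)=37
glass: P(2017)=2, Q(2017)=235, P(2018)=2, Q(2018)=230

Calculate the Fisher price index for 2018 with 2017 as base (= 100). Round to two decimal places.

98.74

Laspeyres component (base-period weights):
ΣP(2018)Q(2017) = 8×82 + 493×3 + 3×39 + 2×45 + 2×235 = 656 + 1479 + 117 + 90 + 470 = 2812
ΣP(2017)Q(2017) = 9×82 + 475×3 + 3×39 + 2×45 + 2×235 = 738 + 1425 + 117 + 90 + 470 = 2840
L = 2812 / 2840 × 100 = 99.0141
Paasche component (current-period weights):
ΣP(2018)Q(2018) = 8×99 + 493×3 + 3×32 + 2×37 + 2×230 = 792 + 1479 + 96 + 74 + 460 = 2901
ΣP(2017)Q(2018) = 9×99 + 475×3 + 3×32 + 2×37 + 2×230 = 891 + 1425 + 96 + 74 + 460 = 2946
P = 2901 / 2946 × 100 = 98.4725
Fisher = √(L × P) = √(99.0141 × 98.4725) = 98.7429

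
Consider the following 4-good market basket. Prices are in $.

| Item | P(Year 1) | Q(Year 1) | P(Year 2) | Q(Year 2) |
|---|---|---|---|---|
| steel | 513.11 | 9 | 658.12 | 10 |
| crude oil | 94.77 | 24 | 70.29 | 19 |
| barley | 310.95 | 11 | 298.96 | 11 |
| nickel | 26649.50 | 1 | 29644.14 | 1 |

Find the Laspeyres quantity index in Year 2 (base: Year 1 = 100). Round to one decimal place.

100.1

Laspeyres quantity index uses base-period prices as weights.
ΣP(Year 1)·Q(Year 2) = 513.11×10 + 94.77×19 + 310.95×11 + 26649.50×1 = 5131.1 + 1800.63 + 3420.45 + 26649.5 = 37001.68
ΣP(Year 1)·Q(Year 1) = 513.11×9 + 94.77×24 + 310.95×11 + 26649.50×1 = 4617.99 + 2274.48 + 3420.45 + 26649.5 = 36962.42
Index = 37001.68 / 36962.42 × 100 = 100.1062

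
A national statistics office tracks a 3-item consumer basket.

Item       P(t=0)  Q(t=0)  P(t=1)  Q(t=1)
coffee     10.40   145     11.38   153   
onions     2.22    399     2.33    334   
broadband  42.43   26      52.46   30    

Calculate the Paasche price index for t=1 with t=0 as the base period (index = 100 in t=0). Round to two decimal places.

113.52

Paasche price index uses current-period quantities as weights.
ΣP(t=1)·Q(t=1) = 11.38×153 + 2.33×334 + 52.46×30 = 1741.14 + 778.22 + 1573.8 = 4093.16
ΣP(t=0)·Q(t=1) = 10.40×153 + 2.22×334 + 42.43×30 = 1591.2 + 741.48 + 1272.9 = 3605.58
Index = 4093.16 / 3605.58 × 100 = 113.5229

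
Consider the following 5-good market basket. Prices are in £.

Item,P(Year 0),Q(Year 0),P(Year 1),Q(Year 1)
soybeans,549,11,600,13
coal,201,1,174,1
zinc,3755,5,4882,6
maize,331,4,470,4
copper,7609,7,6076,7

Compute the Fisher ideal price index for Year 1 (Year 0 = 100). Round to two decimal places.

Laspeyres component (base-period weights):
ΣP(Year 1)Q(Year 0) = 600×11 + 174×1 + 4882×5 + 470×4 + 6076×7 = 6600 + 174 + 24410 + 1880 + 42532 = 75596
ΣP(Year 0)Q(Year 0) = 549×11 + 201×1 + 3755×5 + 331×4 + 7609×7 = 6039 + 201 + 18775 + 1324 + 53263 = 79602
L = 75596 / 79602 × 100 = 94.9675
Paasche component (current-period weights):
ΣP(Year 1)Q(Year 1) = 600×13 + 174×1 + 4882×6 + 470×4 + 6076×7 = 7800 + 174 + 29292 + 1880 + 42532 = 81678
ΣP(Year 0)Q(Year 1) = 549×13 + 201×1 + 3755×6 + 331×4 + 7609×7 = 7137 + 201 + 22530 + 1324 + 53263 = 84455
P = 81678 / 84455 × 100 = 96.7119
Fisher = √(L × P) = √(94.9675 × 96.7119) = 95.8357

95.84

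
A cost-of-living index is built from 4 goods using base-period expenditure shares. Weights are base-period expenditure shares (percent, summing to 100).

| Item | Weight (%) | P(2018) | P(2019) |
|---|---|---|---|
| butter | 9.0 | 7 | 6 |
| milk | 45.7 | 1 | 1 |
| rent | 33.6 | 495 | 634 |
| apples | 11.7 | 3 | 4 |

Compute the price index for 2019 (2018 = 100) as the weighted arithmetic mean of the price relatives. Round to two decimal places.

butter: 9.0 × (6/7) = 9.0 × 0.857143 = 7.7143
milk: 45.7 × (1/1) = 45.7 × 1.000000 = 45.7000
rent: 33.6 × (634/495) = 33.6 × 1.280808 = 43.0352
apples: 11.7 × (4/3) = 11.7 × 1.333333 = 15.6000
Index = Σ wᵢ·(p₁ᵢ/p₀ᵢ) = 7.7143 + 45.7000 + 43.0352 + 15.6000 = 112.0494

112.05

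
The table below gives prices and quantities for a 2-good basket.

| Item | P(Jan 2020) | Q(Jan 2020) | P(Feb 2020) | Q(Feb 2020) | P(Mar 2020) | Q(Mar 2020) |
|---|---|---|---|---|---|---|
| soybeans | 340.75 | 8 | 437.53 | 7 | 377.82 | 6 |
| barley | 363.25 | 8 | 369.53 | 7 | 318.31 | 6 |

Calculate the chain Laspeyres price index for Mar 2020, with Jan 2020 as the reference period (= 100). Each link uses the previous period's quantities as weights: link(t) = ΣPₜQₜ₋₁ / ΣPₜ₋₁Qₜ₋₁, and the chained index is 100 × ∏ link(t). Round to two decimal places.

Link Jan 2020→Feb 2020:
ΣP(Feb 2020)Q(Jan 2020) = 437.53×8 + 369.53×8 = 3500.24 + 2956.24 = 6456.48
ΣP(Jan 2020)Q(Jan 2020) = 340.75×8 + 363.25×8 = 2726 + 2906 = 5632
link = 6456.48/5632 = 1.146392
Link Feb 2020→Mar 2020:
ΣP(Mar 2020)Q(Feb 2020) = 377.82×7 + 318.31×7 = 2644.74 + 2228.17 = 4872.91
ΣP(Feb 2020)Q(Feb 2020) = 437.53×7 + 369.53×7 = 3062.71 + 2586.71 = 5649.42
link = 4872.91/5649.42 = 0.862550
Chained index = 100 × 1.146392 × 0.862550 = 98.8821

98.88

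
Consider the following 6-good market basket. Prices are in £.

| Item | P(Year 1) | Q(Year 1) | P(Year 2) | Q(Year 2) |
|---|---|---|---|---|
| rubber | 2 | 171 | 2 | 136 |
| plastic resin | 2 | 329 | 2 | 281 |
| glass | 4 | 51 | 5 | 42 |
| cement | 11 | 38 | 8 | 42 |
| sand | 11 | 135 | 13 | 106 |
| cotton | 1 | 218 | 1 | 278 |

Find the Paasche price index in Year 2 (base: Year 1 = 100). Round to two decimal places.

104.40

Paasche price index uses current-period quantities as weights.
ΣP(Year 2)·Q(Year 2) = 2×136 + 2×281 + 5×42 + 8×42 + 13×106 + 1×278 = 272 + 562 + 210 + 336 + 1378 + 278 = 3036
ΣP(Year 1)·Q(Year 2) = 2×136 + 2×281 + 4×42 + 11×42 + 11×106 + 1×278 = 272 + 562 + 168 + 462 + 1166 + 278 = 2908
Index = 3036 / 2908 × 100 = 104.4017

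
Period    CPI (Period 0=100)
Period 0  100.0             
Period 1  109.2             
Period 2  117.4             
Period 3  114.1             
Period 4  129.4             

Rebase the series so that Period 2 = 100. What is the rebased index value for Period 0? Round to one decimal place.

85.2

Rebased(Period 0) = 100.0 / 117.4 × 100 = 85.1789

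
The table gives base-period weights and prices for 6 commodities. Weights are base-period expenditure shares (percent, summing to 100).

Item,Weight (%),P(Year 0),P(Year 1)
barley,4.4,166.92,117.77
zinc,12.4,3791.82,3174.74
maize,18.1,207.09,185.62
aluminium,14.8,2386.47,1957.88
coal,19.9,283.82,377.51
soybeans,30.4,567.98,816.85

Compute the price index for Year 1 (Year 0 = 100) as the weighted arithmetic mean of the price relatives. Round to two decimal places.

barley: 4.4 × (117.77/166.92) = 4.4 × 0.705548 = 3.1044
zinc: 12.4 × (3174.74/3791.82) = 12.4 × 0.837260 = 10.3820
maize: 18.1 × (185.62/207.09) = 18.1 × 0.896325 = 16.2235
aluminium: 14.8 × (1957.88/2386.47) = 14.8 × 0.820408 = 12.1420
coal: 19.9 × (377.51/283.82) = 19.9 × 1.330104 = 26.4691
soybeans: 30.4 × (816.85/567.98) = 30.4 × 1.438167 = 43.7203
Index = Σ wᵢ·(p₁ᵢ/p₀ᵢ) = 3.1044 + 10.3820 + 16.2235 + 12.1420 + 26.4691 + 43.7203 = 112.0413

112.04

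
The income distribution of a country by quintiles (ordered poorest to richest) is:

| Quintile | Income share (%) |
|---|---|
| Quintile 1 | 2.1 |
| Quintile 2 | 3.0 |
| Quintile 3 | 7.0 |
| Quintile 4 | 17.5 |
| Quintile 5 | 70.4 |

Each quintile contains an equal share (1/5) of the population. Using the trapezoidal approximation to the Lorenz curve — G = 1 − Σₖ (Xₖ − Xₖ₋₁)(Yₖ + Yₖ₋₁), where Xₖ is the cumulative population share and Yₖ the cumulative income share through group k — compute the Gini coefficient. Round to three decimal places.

0.604

Cumulative income shares Yₖ: 0.0210, 0.0510, 0.1210, 0.2960, 1.0000
Σ (Xₖ−Xₖ₋₁)(Yₖ+Yₖ₋₁) = (1/5)(0.0210+0.0000) + (1/5)(0.0510+0.0210) + (1/5)(0.1210+0.0510) + (1/5)(0.2960+0.1210) + (1/5)(1.0000+0.2960)
  = 0.0042 + 0.0144 + 0.0344 + 0.0834 + 0.2592 = 0.3956
G = 1 − 0.3956 = 0.6044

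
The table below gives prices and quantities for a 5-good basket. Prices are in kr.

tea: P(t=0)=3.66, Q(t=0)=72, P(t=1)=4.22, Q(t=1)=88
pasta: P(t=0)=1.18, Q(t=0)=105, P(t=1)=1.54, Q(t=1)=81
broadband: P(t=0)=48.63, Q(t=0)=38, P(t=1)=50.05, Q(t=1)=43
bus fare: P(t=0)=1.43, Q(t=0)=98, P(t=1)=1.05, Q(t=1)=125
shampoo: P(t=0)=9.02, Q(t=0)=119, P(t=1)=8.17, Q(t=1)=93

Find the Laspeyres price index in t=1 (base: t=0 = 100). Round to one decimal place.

Laspeyres price index uses base-period quantities as weights.
ΣP(t=1)·Q(t=0) = 4.22×72 + 1.54×105 + 50.05×38 + 1.05×98 + 8.17×119 = 303.84 + 161.7 + 1901.9 + 102.9 + 972.23 = 3442.57
ΣP(t=0)·Q(t=0) = 3.66×72 + 1.18×105 + 48.63×38 + 1.43×98 + 9.02×119 = 263.52 + 123.9 + 1847.94 + 140.14 + 1073.38 = 3448.88
Index = 3442.57 / 3448.88 × 100 = 99.8170

99.8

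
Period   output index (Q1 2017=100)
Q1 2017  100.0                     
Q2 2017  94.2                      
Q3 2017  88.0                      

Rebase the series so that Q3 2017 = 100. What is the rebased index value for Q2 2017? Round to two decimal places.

Rebased(Q2 2017) = 94.2 / 88.0 × 100 = 107.0455

107.05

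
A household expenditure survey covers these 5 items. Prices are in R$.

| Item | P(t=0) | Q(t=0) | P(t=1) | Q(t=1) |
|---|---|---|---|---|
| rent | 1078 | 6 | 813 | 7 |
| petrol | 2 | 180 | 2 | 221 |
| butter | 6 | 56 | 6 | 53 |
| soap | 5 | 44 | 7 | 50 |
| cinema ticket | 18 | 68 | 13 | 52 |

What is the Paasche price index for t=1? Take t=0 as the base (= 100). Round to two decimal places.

Paasche price index uses current-period quantities as weights.
ΣP(t=1)·Q(t=1) = 813×7 + 2×221 + 6×53 + 7×50 + 13×52 = 5691 + 442 + 318 + 350 + 676 = 7477
ΣP(t=0)·Q(t=1) = 1078×7 + 2×221 + 6×53 + 5×50 + 18×52 = 7546 + 442 + 318 + 250 + 936 = 9492
Index = 7477 / 9492 × 100 = 78.7716

78.77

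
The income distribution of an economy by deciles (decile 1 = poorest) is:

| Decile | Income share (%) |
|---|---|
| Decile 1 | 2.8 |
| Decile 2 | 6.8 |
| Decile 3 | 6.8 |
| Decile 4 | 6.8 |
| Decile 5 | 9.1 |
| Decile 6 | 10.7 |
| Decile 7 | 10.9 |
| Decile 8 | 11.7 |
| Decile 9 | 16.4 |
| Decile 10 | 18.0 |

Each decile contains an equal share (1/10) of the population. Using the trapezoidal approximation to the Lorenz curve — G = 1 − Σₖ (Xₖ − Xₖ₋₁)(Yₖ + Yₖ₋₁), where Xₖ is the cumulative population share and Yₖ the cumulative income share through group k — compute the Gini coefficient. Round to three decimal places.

Cumulative income shares Yₖ: 0.0280, 0.0960, 0.1640, 0.2320, 0.3230, 0.4300, 0.5390, 0.6560, 0.8200, 1.0000
Σ (Xₖ−Xₖ₋₁)(Yₖ+Yₖ₋₁) = (1/10)(0.0280+0.0000) + (1/10)(0.0960+0.0280) + (1/10)(0.1640+0.0960) + (1/10)(0.2320+0.1640) + (1/10)(0.3230+0.2320) + (1/10)(0.4300+0.3230) + (1/10)(0.5390+0.4300) + (1/10)(0.6560+0.5390) + (1/10)(0.8200+0.6560) + (1/10)(1.0000+0.8200)
  = 0.0028 + 0.0124 + 0.0260 + 0.0396 + 0.0555 + 0.0753 + 0.0969 + 0.1195 + 0.1476 + 0.1820 = 0.7576
G = 1 − 0.7576 = 0.2424

0.242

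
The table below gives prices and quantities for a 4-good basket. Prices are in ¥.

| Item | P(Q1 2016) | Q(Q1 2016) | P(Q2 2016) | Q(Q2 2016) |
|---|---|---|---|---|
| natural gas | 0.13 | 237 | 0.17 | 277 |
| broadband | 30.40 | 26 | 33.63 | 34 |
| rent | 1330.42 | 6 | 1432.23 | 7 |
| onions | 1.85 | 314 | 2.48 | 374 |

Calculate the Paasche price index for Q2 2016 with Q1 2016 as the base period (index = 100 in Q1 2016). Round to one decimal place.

109.7

Paasche price index uses current-period quantities as weights.
ΣP(Q2 2016)·Q(Q2 2016) = 0.17×277 + 33.63×34 + 1432.23×7 + 2.48×374 = 47.09 + 1143.42 + 10025.61 + 927.52 = 12143.64
ΣP(Q1 2016)·Q(Q2 2016) = 0.13×277 + 30.40×34 + 1330.42×7 + 1.85×374 = 36.01 + 1033.6 + 9312.94 + 691.9 = 11074.45
Index = 12143.64 / 11074.45 × 100 = 109.6546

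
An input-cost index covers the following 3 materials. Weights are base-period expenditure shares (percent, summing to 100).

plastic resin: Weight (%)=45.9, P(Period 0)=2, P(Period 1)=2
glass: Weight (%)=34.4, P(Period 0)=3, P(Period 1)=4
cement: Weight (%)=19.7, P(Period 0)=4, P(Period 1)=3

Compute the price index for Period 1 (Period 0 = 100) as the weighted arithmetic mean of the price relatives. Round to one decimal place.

106.5

plastic resin: 45.9 × (2/2) = 45.9 × 1.000000 = 45.9000
glass: 34.4 × (4/3) = 34.4 × 1.333333 = 45.8667
cement: 19.7 × (3/4) = 19.7 × 0.750000 = 14.7750
Index = Σ wᵢ·(p₁ᵢ/p₀ᵢ) = 45.9000 + 45.8667 + 14.7750 = 106.5417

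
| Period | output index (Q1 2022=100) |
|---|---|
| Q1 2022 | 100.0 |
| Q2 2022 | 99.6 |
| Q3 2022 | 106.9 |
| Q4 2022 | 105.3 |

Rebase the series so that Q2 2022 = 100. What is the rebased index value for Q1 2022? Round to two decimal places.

Rebased(Q1 2022) = 100.0 / 99.6 × 100 = 100.4016

100.40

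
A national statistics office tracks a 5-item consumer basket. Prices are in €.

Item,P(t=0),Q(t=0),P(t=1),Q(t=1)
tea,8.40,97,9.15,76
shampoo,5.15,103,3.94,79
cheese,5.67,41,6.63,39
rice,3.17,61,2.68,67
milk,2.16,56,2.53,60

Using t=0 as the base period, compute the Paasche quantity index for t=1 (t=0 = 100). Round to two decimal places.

85.36

Paasche quantity index uses current-period prices as weights.
ΣP(t=1)·Q(t=1) = 9.15×76 + 3.94×79 + 6.63×39 + 2.68×67 + 2.53×60 = 695.4 + 311.26 + 258.57 + 179.56 + 151.8 = 1596.59
ΣP(t=1)·Q(t=0) = 9.15×97 + 3.94×103 + 6.63×41 + 2.68×61 + 2.53×56 = 887.55 + 405.82 + 271.83 + 163.48 + 141.68 = 1870.36
Index = 1596.59 / 1870.36 × 100 = 85.3627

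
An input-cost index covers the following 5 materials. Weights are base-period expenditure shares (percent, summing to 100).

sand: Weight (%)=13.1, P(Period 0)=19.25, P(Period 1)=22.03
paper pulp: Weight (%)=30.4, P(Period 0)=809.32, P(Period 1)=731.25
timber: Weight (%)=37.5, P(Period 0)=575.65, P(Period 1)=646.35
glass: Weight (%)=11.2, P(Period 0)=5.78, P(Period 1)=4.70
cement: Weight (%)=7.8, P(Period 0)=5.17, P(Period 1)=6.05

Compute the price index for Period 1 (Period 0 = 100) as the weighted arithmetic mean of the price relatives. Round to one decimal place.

102.8

sand: 13.1 × (22.03/19.25) = 13.1 × 1.144416 = 14.9918
paper pulp: 30.4 × (731.25/809.32) = 30.4 × 0.903536 = 27.4675
timber: 37.5 × (646.35/575.65) = 37.5 × 1.122818 = 42.1057
glass: 11.2 × (4.70/5.78) = 11.2 × 0.813149 = 9.1073
cement: 7.8 × (6.05/5.17) = 7.8 × 1.170213 = 9.1277
Index = Σ wᵢ·(p₁ᵢ/p₀ᵢ) = 14.9918 + 27.4675 + 42.1057 + 9.1073 + 9.1277 = 102.7999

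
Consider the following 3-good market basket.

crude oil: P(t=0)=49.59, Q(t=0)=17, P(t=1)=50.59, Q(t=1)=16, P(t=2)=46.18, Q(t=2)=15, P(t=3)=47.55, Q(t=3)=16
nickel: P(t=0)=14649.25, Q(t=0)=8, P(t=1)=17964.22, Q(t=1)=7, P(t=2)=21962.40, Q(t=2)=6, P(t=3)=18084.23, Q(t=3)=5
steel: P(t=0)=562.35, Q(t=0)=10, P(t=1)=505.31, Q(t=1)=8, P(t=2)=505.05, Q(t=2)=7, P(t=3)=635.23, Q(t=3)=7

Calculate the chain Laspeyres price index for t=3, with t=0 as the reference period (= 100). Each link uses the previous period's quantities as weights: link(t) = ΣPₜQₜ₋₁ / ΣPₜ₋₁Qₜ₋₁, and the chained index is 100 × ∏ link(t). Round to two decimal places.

Link t=0→t=1:
ΣP(t=1)Q(t=0) = 50.59×17 + 17964.22×8 + 505.31×10 = 860.03 + 143713.76 + 5053.1 = 149626.89
ΣP(t=0)Q(t=0) = 49.59×17 + 14649.25×8 + 562.35×10 = 843.03 + 117194 + 5623.5 = 123660.53
link = 149626.89/123660.53 = 1.209981
Link t=1→t=2:
ΣP(t=2)Q(t=1) = 46.18×16 + 21962.40×7 + 505.05×8 = 738.88 + 153736.8 + 4040.4 = 158516.08
ΣP(t=1)Q(t=1) = 50.59×16 + 17964.22×7 + 505.31×8 = 809.44 + 125749.54 + 4042.48 = 130601.46
link = 158516.08/130601.46 = 1.213739
Link t=2→t=3:
ΣP(t=3)Q(t=2) = 47.55×15 + 18084.23×6 + 635.23×7 = 713.25 + 108505.38 + 4446.61 = 113665.24
ΣP(t=2)Q(t=2) = 46.18×15 + 21962.40×6 + 505.05×7 = 692.7 + 131774.4 + 3535.35 = 136002.45
link = 113665.24/136002.45 = 0.835759
Chained index = 100 × 1.209981 × 1.213739 × 0.835759 = 122.7396

122.74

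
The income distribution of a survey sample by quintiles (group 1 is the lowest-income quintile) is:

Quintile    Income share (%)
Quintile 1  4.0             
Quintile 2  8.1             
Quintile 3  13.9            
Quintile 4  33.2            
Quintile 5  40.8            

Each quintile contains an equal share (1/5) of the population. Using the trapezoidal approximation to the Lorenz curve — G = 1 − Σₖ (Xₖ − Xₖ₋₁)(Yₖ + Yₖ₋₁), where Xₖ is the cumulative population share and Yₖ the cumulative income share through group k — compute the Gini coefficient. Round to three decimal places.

Cumulative income shares Yₖ: 0.0400, 0.1210, 0.2600, 0.5920, 1.0000
Σ (Xₖ−Xₖ₋₁)(Yₖ+Yₖ₋₁) = (1/5)(0.0400+0.0000) + (1/5)(0.1210+0.0400) + (1/5)(0.2600+0.1210) + (1/5)(0.5920+0.2600) + (1/5)(1.0000+0.5920)
  = 0.0080 + 0.0322 + 0.0762 + 0.1704 + 0.3184 = 0.6052
G = 1 − 0.6052 = 0.3948

0.395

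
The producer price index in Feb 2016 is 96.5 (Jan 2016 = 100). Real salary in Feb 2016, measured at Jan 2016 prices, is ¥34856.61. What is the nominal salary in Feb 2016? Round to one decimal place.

33636.6

Nominal = Real × (Index/100) = 34856.61 × (96.5/100)
        = 34856.61 × 0.965 = 33636.6286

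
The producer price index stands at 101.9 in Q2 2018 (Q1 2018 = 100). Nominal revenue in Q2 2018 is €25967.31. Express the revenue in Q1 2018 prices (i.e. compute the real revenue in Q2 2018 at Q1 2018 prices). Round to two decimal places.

Real = Nominal ÷ (Index/100) = 25967.31 ÷ (101.9/100)
     = 25967.31 ÷ 1.019 = 25483.1305

25483.13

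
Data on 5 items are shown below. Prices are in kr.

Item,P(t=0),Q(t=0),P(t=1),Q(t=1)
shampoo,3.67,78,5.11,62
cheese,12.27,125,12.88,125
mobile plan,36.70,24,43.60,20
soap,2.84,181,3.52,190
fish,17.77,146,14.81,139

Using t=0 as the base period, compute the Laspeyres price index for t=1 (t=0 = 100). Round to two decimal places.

Laspeyres price index uses base-period quantities as weights.
ΣP(t=1)·Q(t=0) = 5.11×78 + 12.88×125 + 43.60×24 + 3.52×181 + 14.81×146 = 398.58 + 1610 + 1046.4 + 637.12 + 2162.26 = 5854.36
ΣP(t=0)·Q(t=0) = 3.67×78 + 12.27×125 + 36.70×24 + 2.84×181 + 17.77×146 = 286.26 + 1533.75 + 880.8 + 514.04 + 2594.42 = 5809.27
Index = 5854.36 / 5809.27 × 100 = 100.7762

100.78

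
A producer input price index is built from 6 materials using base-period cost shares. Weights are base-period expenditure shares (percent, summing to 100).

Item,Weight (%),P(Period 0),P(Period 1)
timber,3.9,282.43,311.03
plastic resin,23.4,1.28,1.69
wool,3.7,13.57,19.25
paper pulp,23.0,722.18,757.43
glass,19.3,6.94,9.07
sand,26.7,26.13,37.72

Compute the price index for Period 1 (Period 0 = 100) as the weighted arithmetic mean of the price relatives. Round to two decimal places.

128.33

timber: 3.9 × (311.03/282.43) = 3.9 × 1.101264 = 4.2949
plastic resin: 23.4 × (1.69/1.28) = 23.4 × 1.320312 = 30.8953
wool: 3.7 × (19.25/13.57) = 3.7 × 1.418570 = 5.2487
paper pulp: 23.0 × (757.43/722.18) = 23.0 × 1.048811 = 24.1226
glass: 19.3 × (9.07/6.94) = 19.3 × 1.306916 = 25.2235
sand: 26.7 × (37.72/26.13) = 26.7 × 1.443551 = 38.5428
Index = Σ wᵢ·(p₁ᵢ/p₀ᵢ) = 4.2949 + 30.8953 + 5.2487 + 24.1226 + 25.2235 + 38.5428 = 128.3279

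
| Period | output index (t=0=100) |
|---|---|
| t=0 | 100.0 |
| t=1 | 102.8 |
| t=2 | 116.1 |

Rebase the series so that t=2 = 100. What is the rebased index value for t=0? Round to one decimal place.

86.1

Rebased(t=0) = 100.0 / 116.1 × 100 = 86.1326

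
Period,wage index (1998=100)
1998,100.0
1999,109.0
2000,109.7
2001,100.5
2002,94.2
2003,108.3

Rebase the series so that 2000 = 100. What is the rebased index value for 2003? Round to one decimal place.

98.7

Rebased(2003) = 108.3 / 109.7 × 100 = 98.7238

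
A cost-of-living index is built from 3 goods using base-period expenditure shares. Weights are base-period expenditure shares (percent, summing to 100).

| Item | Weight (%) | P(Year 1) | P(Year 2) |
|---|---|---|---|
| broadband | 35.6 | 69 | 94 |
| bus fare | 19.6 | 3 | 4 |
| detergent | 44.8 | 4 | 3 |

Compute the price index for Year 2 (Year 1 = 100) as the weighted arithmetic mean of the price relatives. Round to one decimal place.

108.2

broadband: 35.6 × (94/69) = 35.6 × 1.362319 = 48.4986
bus fare: 19.6 × (4/3) = 19.6 × 1.333333 = 26.1333
detergent: 44.8 × (3/4) = 44.8 × 0.750000 = 33.6000
Index = Σ wᵢ·(p₁ᵢ/p₀ᵢ) = 48.4986 + 26.1333 + 33.6000 = 108.2319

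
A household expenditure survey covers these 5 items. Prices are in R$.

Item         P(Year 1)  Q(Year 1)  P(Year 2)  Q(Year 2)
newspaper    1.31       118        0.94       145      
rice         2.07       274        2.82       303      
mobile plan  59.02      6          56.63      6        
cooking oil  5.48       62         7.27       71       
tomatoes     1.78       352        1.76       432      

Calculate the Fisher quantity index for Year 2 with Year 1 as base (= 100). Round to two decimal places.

Laspeyres component (base-period weights):
ΣP(Year 1)Q(Year 2) = 1.31×145 + 2.07×303 + 59.02×6 + 5.48×71 + 1.78×432 = 189.95 + 627.21 + 354.12 + 389.08 + 768.96 = 2329.32
ΣP(Year 1)Q(Year 1) = 1.31×118 + 2.07×274 + 59.02×6 + 5.48×62 + 1.78×352 = 154.58 + 567.18 + 354.12 + 339.76 + 626.56 = 2042.2
L = 2329.32 / 2042.2 × 100 = 114.0593
Paasche component (current-period weights):
ΣP(Year 2)Q(Year 2) = 0.94×145 + 2.82×303 + 56.63×6 + 7.27×71 + 1.76×432 = 136.3 + 854.46 + 339.78 + 516.17 + 760.32 = 2607.03
ΣP(Year 2)Q(Year 1) = 0.94×118 + 2.82×274 + 56.63×6 + 7.27×62 + 1.76×352 = 110.92 + 772.68 + 339.78 + 450.74 + 619.52 = 2293.64
P = 2607.03 / 2293.64 × 100 = 113.6634
Fisher = √(L × P) = √(114.0593 × 113.6634) = 113.8612

113.86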